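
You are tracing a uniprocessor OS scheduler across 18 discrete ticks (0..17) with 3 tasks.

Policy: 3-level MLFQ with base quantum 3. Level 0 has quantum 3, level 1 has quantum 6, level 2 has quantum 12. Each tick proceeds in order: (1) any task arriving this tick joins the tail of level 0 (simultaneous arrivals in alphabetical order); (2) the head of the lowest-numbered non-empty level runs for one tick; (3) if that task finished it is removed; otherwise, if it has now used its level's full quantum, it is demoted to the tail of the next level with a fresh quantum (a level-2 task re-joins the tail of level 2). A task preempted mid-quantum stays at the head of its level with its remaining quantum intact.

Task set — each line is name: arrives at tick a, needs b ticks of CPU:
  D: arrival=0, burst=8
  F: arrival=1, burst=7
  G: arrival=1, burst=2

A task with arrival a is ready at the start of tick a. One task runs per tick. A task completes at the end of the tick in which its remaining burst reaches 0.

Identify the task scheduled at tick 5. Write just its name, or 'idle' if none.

running at tick 5 = F

t=0: L0/L1/L2 = D/-/- → run D
t=1: L0/L1/L2 = DFG/-/- → run D
t=2: L0/L1/L2 = DFG/-/- → run D
t=3: L0/L1/L2 = FG/D/- → run F
t=4: L0/L1/L2 = FG/D/- → run F
t=5: L0/L1/L2 = FG/D/- → run F
t=6: L0/L1/L2 = G/DF/- → run G
t=7: L0/L1/L2 = G/DF/- → run G
t=8: L0/L1/L2 = -/DF/- → run D
t=9: L0/L1/L2 = -/DF/- → run D
t=10: L0/L1/L2 = -/DF/- → run D
t=11: L0/L1/L2 = -/DF/- → run D
t=12: L0/L1/L2 = -/DF/- → run D
t=13: L0/L1/L2 = -/F/- → run F
t=14: L0/L1/L2 = -/F/- → run F
t=15: L0/L1/L2 = -/F/- → run F
t=16: L0/L1/L2 = -/F/- → run F
t=17: (idle)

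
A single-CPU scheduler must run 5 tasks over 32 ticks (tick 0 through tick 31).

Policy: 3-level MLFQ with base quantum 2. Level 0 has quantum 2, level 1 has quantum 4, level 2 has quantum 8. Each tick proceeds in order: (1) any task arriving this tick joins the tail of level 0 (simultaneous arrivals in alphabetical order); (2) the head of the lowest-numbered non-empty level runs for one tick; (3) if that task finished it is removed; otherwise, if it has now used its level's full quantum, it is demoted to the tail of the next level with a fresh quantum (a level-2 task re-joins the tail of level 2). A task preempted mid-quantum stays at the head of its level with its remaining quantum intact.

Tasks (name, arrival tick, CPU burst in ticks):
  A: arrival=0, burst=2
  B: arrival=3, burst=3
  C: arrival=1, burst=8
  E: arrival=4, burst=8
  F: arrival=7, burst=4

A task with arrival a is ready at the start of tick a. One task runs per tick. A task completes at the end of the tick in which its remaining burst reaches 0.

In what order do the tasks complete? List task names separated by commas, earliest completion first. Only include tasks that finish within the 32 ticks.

completion order = A, B, F, C, E

t=0: L0/L1/L2 = A/-/- → run A
t=1: L0/L1/L2 = AC/-/- → run A
t=2: L0/L1/L2 = C/-/- → run C
t=3: L0/L1/L2 = CB/-/- → run C
t=4: L0/L1/L2 = BE/C/- → run B
t=5: L0/L1/L2 = BE/C/- → run B
t=6: L0/L1/L2 = E/CB/- → run E
t=7: L0/L1/L2 = EF/CB/- → run E
t=8: L0/L1/L2 = F/CBE/- → run F
t=9: L0/L1/L2 = F/CBE/- → run F
t=10: L0/L1/L2 = -/CBEF/- → run C
t=11: L0/L1/L2 = -/CBEF/- → run C
t=12: L0/L1/L2 = -/CBEF/- → run C
t=13: L0/L1/L2 = -/CBEF/- → run C
t=14: L0/L1/L2 = -/BEF/C → run B
t=15: L0/L1/L2 = -/EF/C → run E
t=16: L0/L1/L2 = -/EF/C → run E
t=17: L0/L1/L2 = -/EF/C → run E
t=18: L0/L1/L2 = -/EF/C → run E
t=19: L0/L1/L2 = -/F/CE → run F
t=20: L0/L1/L2 = -/F/CE → run F
t=21: L0/L1/L2 = -/-/CE → run C
t=22: L0/L1/L2 = -/-/CE → run C
t=23: L0/L1/L2 = -/-/E → run E
t=24: L0/L1/L2 = -/-/E → run E
t=25: (idle)
t=26: (idle)
t=27: (idle)
t=28: (idle)
t=29: (idle)
t=30: (idle)
t=31: (idle)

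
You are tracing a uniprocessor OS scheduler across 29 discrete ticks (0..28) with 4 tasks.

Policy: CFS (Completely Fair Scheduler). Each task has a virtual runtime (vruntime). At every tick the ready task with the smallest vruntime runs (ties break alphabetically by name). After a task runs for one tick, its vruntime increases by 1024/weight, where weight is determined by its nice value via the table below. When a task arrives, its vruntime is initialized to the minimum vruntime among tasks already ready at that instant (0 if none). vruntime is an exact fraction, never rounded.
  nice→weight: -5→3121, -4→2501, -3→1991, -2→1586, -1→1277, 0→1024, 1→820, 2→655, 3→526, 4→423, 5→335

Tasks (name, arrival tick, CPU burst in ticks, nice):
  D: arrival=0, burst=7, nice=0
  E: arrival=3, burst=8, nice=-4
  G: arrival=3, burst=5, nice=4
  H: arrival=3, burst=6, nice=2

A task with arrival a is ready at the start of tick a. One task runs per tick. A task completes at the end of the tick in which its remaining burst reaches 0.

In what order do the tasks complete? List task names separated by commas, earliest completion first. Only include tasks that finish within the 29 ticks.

t=0: vr[D=0] → run D
t=1: vr[D=1] → run D
t=2: vr[D=2] → run D
t=3: vr[D=3 E=3 G=3 H=3] → run D
t=4: vr[D=4 E=3 G=3 H=3] → run E
t=5: vr[D=4 E=8527/2501 G=3 H=3] → run G
t=6: vr[D=4 E=8527/2501 G=2293/423 H=3] → run H
t=7: vr[D=4 E=8527/2501 G=2293/423 H=2989/655] → run E
t=8: vr[D=4 E=9551/2501 G=2293/423 H=2989/655] → run E
t=9: vr[D=4 E=10575/2501 G=2293/423 H=2989/655] → run D
t=10: vr[D=5 E=10575/2501 G=2293/423 H=2989/655] → run E
t=11: vr[D=5 E=11599/2501 G=2293/423 H=2989/655] → run H
t=12: vr[D=5 E=11599/2501 G=2293/423 H=4013/655] → run E
t=13: vr[D=5 E=12623/2501 G=2293/423 H=4013/655] → run D
t=14: vr[D=6 E=12623/2501 G=2293/423 H=4013/655] → run E
t=15: vr[D=6 E=13647/2501 G=2293/423 H=4013/655] → run G
t=16: vr[D=6 E=13647/2501 G=3317/423 H=4013/655] → run E
t=17: vr[D=6 E=14671/2501 G=3317/423 H=4013/655] → run E
t=18: vr[D=6 G=3317/423 H=4013/655] → run D
t=19: vr[G=3317/423 H=4013/655] → run H
t=20: vr[G=3317/423 H=5037/655] → run H
t=21: vr[G=3317/423 H=6061/655] → run G
t=22: vr[G=1447/141 H=6061/655] → run H
t=23: vr[G=1447/141 H=1417/131] → run G
t=24: vr[G=5365/423 H=1417/131] → run H
t=25: vr[G=5365/423] → run G
t=26: (idle)
t=27: (idle)
t=28: (idle)

completion order = E, D, H, G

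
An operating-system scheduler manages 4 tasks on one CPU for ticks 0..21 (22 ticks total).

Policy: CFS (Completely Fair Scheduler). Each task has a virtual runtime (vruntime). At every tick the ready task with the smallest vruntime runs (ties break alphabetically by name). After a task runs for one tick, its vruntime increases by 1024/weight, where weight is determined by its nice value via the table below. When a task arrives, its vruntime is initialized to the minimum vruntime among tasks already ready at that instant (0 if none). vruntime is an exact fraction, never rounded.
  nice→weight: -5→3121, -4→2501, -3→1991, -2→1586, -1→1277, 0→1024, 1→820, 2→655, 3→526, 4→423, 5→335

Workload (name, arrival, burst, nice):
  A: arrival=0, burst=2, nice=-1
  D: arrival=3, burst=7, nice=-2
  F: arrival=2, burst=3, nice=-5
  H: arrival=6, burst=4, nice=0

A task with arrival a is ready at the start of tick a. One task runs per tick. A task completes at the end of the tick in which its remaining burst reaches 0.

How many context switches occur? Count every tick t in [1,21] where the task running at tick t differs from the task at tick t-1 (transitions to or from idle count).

context switches = 13

t=0: vr[A=0] → run A
t=1: vr[A=1024/1277] → run A
t=2: vr[F=0] → run F
t=3: vr[D=1024/3121 F=1024/3121] → run D
t=4: vr[D=2409984/2474953 F=1024/3121] → run F
t=5: vr[D=2409984/2474953 F=2048/3121] → run F
t=6: vr[D=2409984/2474953 H=2409984/2474953] → run D
t=7: vr[D=4007936/2474953 H=2409984/2474953] → run H
t=8: vr[D=4007936/2474953 H=4884937/2474953] → run D
t=9: vr[D=5605888/2474953 H=4884937/2474953] → run H
t=10: vr[D=5605888/2474953 H=7359890/2474953] → run D
t=11: vr[D=7203840/2474953 H=7359890/2474953] → run D
t=12: vr[D=8801792/2474953 H=7359890/2474953] → run H
t=13: vr[D=8801792/2474953 H=9834843/2474953] → run D
t=14: vr[D=10399744/2474953 H=9834843/2474953] → run H
t=15: vr[D=10399744/2474953] → run D
t=16: (idle)
t=17: (idle)
t=18: (idle)
t=19: (idle)
t=20: (idle)
t=21: (idle)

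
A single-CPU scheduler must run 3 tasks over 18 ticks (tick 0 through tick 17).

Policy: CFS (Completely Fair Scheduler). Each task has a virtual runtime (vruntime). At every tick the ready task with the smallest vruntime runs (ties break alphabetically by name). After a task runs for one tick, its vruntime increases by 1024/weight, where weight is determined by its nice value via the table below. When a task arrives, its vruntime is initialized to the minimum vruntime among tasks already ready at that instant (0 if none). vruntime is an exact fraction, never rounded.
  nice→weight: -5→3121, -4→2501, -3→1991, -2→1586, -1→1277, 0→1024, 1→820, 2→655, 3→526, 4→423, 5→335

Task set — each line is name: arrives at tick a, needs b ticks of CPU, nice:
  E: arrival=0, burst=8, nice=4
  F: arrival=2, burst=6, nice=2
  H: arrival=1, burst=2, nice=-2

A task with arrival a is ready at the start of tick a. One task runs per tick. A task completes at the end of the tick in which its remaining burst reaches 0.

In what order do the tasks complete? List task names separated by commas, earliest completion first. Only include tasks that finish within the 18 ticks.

completion order = H, F, E

t=0: vr[E=0] → run E
t=1: vr[E=1024/423 H=1024/423] → run E
t=2: vr[E=2048/423 F=1024/423 H=1024/423] → run F
t=3: vr[E=2048/423 F=1103872/277065 H=1024/423] → run H
t=4: vr[E=2048/423 F=1103872/277065 H=1028608/335439] → run H
t=5: vr[E=2048/423 F=1103872/277065] → run F
t=6: vr[E=2048/423 F=1537024/277065] → run E
t=7: vr[E=1024/141 F=1537024/277065] → run F
t=8: vr[E=1024/141 F=1970176/277065] → run F
t=9: vr[E=1024/141 F=2403328/277065] → run E
t=10: vr[E=4096/423 F=2403328/277065] → run F
t=11: vr[E=4096/423 F=567296/55413] → run E
t=12: vr[E=5120/423 F=567296/55413] → run F
t=13: vr[E=5120/423] → run E
t=14: vr[E=2048/141] → run E
t=15: vr[E=7168/423] → run E
t=16: (idle)
t=17: (idle)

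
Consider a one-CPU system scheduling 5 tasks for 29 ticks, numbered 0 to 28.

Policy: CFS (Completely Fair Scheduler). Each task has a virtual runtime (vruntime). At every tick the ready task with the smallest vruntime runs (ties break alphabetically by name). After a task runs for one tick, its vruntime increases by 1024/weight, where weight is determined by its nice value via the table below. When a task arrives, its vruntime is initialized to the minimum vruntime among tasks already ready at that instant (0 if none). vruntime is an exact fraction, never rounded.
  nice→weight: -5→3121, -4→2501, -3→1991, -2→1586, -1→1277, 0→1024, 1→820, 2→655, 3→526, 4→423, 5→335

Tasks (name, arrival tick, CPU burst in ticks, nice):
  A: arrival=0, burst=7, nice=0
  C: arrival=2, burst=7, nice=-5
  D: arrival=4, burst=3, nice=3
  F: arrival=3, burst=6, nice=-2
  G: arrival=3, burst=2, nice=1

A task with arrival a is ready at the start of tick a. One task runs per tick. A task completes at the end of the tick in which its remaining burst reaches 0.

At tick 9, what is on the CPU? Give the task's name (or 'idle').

t=0: vr[A=0] → run A
t=1: vr[A=1] → run A
t=2: vr[A=2 C=2] → run A
t=3: vr[A=3 C=2 F=2 G=2] → run C
t=4: vr[A=3 C=7266/3121 D=2 F=2 G=2] → run D
t=5: vr[A=3 C=7266/3121 D=1038/263 F=2 G=2] → run F
t=6: vr[A=3 C=7266/3121 D=1038/263 F=2098/793 G=2] → run G
t=7: vr[A=3 C=7266/3121 D=1038/263 F=2098/793 G=666/205] → run C
t=8: vr[A=3 C=8290/3121 D=1038/263 F=2098/793 G=666/205] → run F
t=9: vr[A=3 C=8290/3121 D=1038/263 F=2610/793 G=666/205] → run C
t=10: vr[A=3 C=9314/3121 D=1038/263 F=2610/793 G=666/205] → run C
t=11: vr[A=3 C=10338/3121 D=1038/263 F=2610/793 G=666/205] → run A
t=12: vr[A=4 C=10338/3121 D=1038/263 F=2610/793 G=666/205] → run G
t=13: vr[A=4 C=10338/3121 D=1038/263 F=2610/793] → run F
t=14: vr[A=4 C=10338/3121 D=1038/263 F=3122/793] → run C
t=15: vr[A=4 C=11362/3121 D=1038/263 F=3122/793] → run C
t=16: vr[A=4 C=12386/3121 D=1038/263 F=3122/793] → run F
t=17: vr[A=4 C=12386/3121 D=1038/263 F=3634/793] → run D
t=18: vr[A=4 C=12386/3121 D=1550/263 F=3634/793] → run C
t=19: vr[A=4 D=1550/263 F=3634/793] → run A
t=20: vr[A=5 D=1550/263 F=3634/793] → run F
t=21: vr[A=5 D=1550/263 F=4146/793] → run A
t=22: vr[A=6 D=1550/263 F=4146/793] → run F
t=23: vr[A=6 D=1550/263] → run D
t=24: vr[A=6] → run A
t=25: (idle)
t=26: (idle)
t=27: (idle)
t=28: (idle)

running at tick 9 = C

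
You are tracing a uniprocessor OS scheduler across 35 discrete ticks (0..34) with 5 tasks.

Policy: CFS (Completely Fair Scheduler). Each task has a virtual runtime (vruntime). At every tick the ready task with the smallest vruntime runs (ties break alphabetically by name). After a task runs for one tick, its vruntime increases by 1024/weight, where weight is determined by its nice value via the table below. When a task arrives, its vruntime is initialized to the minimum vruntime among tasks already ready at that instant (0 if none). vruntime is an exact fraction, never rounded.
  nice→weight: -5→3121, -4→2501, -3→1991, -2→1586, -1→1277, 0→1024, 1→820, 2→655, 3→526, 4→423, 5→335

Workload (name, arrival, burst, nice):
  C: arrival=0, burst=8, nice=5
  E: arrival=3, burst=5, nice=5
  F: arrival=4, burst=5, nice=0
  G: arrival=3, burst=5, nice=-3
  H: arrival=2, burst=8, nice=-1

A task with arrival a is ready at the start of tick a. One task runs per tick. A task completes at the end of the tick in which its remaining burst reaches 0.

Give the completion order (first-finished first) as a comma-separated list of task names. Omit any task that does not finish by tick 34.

t=0: vr[C=0] → run C
t=1: vr[C=1024/335] → run C
t=2: vr[C=2048/335 H=2048/335] → run C
t=3: vr[C=3072/335 E=2048/335 G=2048/335 H=2048/335] → run E
t=4: vr[C=3072/335 E=3072/335 F=2048/335 G=2048/335 H=2048/335] → run F
t=5: vr[C=3072/335 E=3072/335 F=2383/335 G=2048/335 H=2048/335] → run G
t=6: vr[C=3072/335 E=3072/335 F=2383/335 G=4420608/666985 H=2048/335] → run H
t=7: vr[C=3072/335 E=3072/335 F=2383/335 G=4420608/666985 H=2958336/427795] → run G
t=8: vr[C=3072/335 E=3072/335 F=2383/335 G=4763648/666985 H=2958336/427795] → run H
t=9: vr[C=3072/335 E=3072/335 F=2383/335 G=4763648/666985 H=3301376/427795] → run F
t=10: vr[C=3072/335 E=3072/335 F=2718/335 G=4763648/666985 H=3301376/427795] → run G
t=11: vr[C=3072/335 E=3072/335 F=2718/335 G=5106688/666985 H=3301376/427795] → run G
t=12: vr[C=3072/335 E=3072/335 F=2718/335 G=5449728/666985 H=3301376/427795] → run H
t=13: vr[C=3072/335 E=3072/335 F=2718/335 G=5449728/666985 H=3644416/427795] → run F
t=14: vr[C=3072/335 E=3072/335 F=3053/335 G=5449728/666985 H=3644416/427795] → run G
t=15: vr[C=3072/335 E=3072/335 F=3053/335 H=3644416/427795] → run H
t=16: vr[C=3072/335 E=3072/335 F=3053/335 H=3987456/427795] → run F
t=17: vr[C=3072/335 E=3072/335 F=3388/335 H=3987456/427795] → run C
t=18: vr[C=4096/335 E=3072/335 F=3388/335 H=3987456/427795] → run E
t=19: vr[C=4096/335 E=4096/335 F=3388/335 H=3987456/427795] → run H
t=20: vr[C=4096/335 E=4096/335 F=3388/335 H=4330496/427795] → run F
t=21: vr[C=4096/335 E=4096/335 H=4330496/427795] → run H
t=22: vr[C=4096/335 E=4096/335 H=4673536/427795] → run H
t=23: vr[C=4096/335 E=4096/335 H=5016576/427795] → run H
t=24: vr[C=4096/335 E=4096/335] → run C
t=25: vr[C=1024/67 E=4096/335] → run E
t=26: vr[C=1024/67 E=1024/67] → run C
t=27: vr[C=6144/335 E=1024/67] → run E
t=28: vr[C=6144/335 E=6144/335] → run C
t=29: vr[C=7168/335 E=6144/335] → run E
t=30: vr[C=7168/335] → run C
t=31: (idle)
t=32: (idle)
t=33: (idle)
t=34: (idle)

completion order = G, F, H, E, C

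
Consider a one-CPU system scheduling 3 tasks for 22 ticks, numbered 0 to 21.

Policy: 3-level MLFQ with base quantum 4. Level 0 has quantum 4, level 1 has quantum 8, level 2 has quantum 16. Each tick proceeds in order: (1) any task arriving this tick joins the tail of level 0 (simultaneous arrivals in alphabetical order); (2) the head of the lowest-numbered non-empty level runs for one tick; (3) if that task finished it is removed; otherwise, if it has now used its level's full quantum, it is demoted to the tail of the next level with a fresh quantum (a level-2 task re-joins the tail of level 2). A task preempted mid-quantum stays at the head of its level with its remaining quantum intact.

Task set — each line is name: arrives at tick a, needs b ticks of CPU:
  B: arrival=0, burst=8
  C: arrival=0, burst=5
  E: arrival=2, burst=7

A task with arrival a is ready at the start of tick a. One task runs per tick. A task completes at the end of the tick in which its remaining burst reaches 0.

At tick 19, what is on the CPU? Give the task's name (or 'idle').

t=0: L0/L1/L2 = BC/-/- → run B
t=1: L0/L1/L2 = BC/-/- → run B
t=2: L0/L1/L2 = BCE/-/- → run B
t=3: L0/L1/L2 = BCE/-/- → run B
t=4: L0/L1/L2 = CE/B/- → run C
t=5: L0/L1/L2 = CE/B/- → run C
t=6: L0/L1/L2 = CE/B/- → run C
t=7: L0/L1/L2 = CE/B/- → run C
t=8: L0/L1/L2 = E/BC/- → run E
t=9: L0/L1/L2 = E/BC/- → run E
t=10: L0/L1/L2 = E/BC/- → run E
t=11: L0/L1/L2 = E/BC/- → run E
t=12: L0/L1/L2 = -/BCE/- → run B
t=13: L0/L1/L2 = -/BCE/- → run B
t=14: L0/L1/L2 = -/BCE/- → run B
t=15: L0/L1/L2 = -/BCE/- → run B
t=16: L0/L1/L2 = -/CE/- → run C
t=17: L0/L1/L2 = -/E/- → run E
t=18: L0/L1/L2 = -/E/- → run E
t=19: L0/L1/L2 = -/E/- → run E
t=20: (idle)
t=21: (idle)

running at tick 19 = E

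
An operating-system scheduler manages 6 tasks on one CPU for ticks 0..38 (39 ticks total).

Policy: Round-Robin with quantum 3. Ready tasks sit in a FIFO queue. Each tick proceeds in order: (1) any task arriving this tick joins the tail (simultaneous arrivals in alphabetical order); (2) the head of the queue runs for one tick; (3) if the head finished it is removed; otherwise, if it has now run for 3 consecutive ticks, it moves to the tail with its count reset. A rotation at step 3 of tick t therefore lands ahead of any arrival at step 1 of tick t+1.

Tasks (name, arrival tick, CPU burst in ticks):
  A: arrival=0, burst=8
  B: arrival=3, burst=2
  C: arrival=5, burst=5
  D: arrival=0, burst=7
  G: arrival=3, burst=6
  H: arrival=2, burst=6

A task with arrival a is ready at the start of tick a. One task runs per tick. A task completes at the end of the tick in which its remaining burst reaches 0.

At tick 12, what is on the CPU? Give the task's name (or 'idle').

running at tick 12 = B

t=0: queue=[A,D] q_used=0 → run A
t=1: queue=[A,D] q_used=1 → run A
t=2: queue=[A,D,H] q_used=2 → run A
t=3: queue=[D,H,A,B,G] q_used=0 → run D
t=4: queue=[D,H,A,B,G] q_used=1 → run D
t=5: queue=[D,H,A,B,G,C] q_used=2 → run D
t=6: queue=[H,A,B,G,C,D] q_used=0 → run H
t=7: queue=[H,A,B,G,C,D] q_used=1 → run H
t=8: queue=[H,A,B,G,C,D] q_used=2 → run H
t=9: queue=[A,B,G,C,D,H] q_used=0 → run A
t=10: queue=[A,B,G,C,D,H] q_used=1 → run A
t=11: queue=[A,B,G,C,D,H] q_used=2 → run A
t=12: queue=[B,G,C,D,H,A] q_used=0 → run B
t=13: queue=[B,G,C,D,H,A] q_used=1 → run B
t=14: queue=[G,C,D,H,A] q_used=0 → run G
t=15: queue=[G,C,D,H,A] q_used=1 → run G
t=16: queue=[G,C,D,H,A] q_used=2 → run G
t=17: queue=[C,D,H,A,G] q_used=0 → run C
t=18: queue=[C,D,H,A,G] q_used=1 → run C
t=19: queue=[C,D,H,A,G] q_used=2 → run C
t=20: queue=[D,H,A,G,C] q_used=0 → run D
t=21: queue=[D,H,A,G,C] q_used=1 → run D
t=22: queue=[D,H,A,G,C] q_used=2 → run D
t=23: queue=[H,A,G,C,D] q_used=0 → run H
t=24: queue=[H,A,G,C,D] q_used=1 → run H
t=25: queue=[H,A,G,C,D] q_used=2 → run H
t=26: queue=[A,G,C,D] q_used=0 → run A
t=27: queue=[A,G,C,D] q_used=1 → run A
t=28: queue=[G,C,D] q_used=0 → run G
t=29: queue=[G,C,D] q_used=1 → run G
t=30: queue=[G,C,D] q_used=2 → run G
t=31: queue=[C,D] q_used=0 → run C
t=32: queue=[C,D] q_used=1 → run C
t=33: queue=[D] q_used=0 → run D
t=34: (idle)
t=35: (idle)
t=36: (idle)
t=37: (idle)
t=38: (idle)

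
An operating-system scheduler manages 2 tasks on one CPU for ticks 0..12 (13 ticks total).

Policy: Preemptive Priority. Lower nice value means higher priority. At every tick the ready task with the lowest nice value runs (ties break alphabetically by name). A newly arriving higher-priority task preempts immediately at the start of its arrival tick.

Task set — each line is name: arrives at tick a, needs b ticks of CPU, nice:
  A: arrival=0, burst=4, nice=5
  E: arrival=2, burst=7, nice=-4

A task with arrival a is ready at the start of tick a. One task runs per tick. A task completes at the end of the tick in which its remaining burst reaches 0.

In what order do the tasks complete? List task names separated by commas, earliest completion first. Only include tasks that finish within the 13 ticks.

t=0: ready={A} → run A
t=1: ready={A} → run A
t=2: ready={A,E} → run E
t=3: ready={A,E} → run E
t=4: ready={A,E} → run E
t=5: ready={A,E} → run E
t=6: ready={A,E} → run E
t=7: ready={A,E} → run E
t=8: ready={A,E} → run E
t=9: ready={A} → run A
t=10: ready={A} → run A
t=11: (idle)
t=12: (idle)

completion order = E, A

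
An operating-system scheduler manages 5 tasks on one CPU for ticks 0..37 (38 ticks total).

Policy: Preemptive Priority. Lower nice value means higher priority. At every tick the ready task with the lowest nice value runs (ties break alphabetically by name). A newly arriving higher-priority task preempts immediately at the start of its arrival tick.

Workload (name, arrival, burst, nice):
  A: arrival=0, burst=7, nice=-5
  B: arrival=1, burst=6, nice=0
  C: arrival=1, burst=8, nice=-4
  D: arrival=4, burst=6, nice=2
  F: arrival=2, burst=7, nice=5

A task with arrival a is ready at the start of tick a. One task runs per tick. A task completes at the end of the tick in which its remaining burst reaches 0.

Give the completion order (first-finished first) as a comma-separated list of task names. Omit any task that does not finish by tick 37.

completion order = A, C, B, D, F

t=0: ready={A} → run A
t=1: ready={A,B,C} → run A
t=2: ready={A,B,C,F} → run A
t=3: ready={A,B,C,F} → run A
t=4: ready={A,B,C,D,F} → run A
t=5: ready={A,B,C,D,F} → run A
t=6: ready={A,B,C,D,F} → run A
t=7: ready={B,C,D,F} → run C
t=8: ready={B,C,D,F} → run C
t=9: ready={B,C,D,F} → run C
t=10: ready={B,C,D,F} → run C
t=11: ready={B,C,D,F} → run C
t=12: ready={B,C,D,F} → run C
t=13: ready={B,C,D,F} → run C
t=14: ready={B,C,D,F} → run C
t=15: ready={B,D,F} → run B
t=16: ready={B,D,F} → run B
t=17: ready={B,D,F} → run B
t=18: ready={B,D,F} → run B
t=19: ready={B,D,F} → run B
t=20: ready={B,D,F} → run B
t=21: ready={D,F} → run D
t=22: ready={D,F} → run D
t=23: ready={D,F} → run D
t=24: ready={D,F} → run D
t=25: ready={D,F} → run D
t=26: ready={D,F} → run D
t=27: ready={F} → run F
t=28: ready={F} → run F
t=29: ready={F} → run F
t=30: ready={F} → run F
t=31: ready={F} → run F
t=32: ready={F} → run F
t=33: ready={F} → run F
t=34: (idle)
t=35: (idle)
t=36: (idle)
t=37: (idle)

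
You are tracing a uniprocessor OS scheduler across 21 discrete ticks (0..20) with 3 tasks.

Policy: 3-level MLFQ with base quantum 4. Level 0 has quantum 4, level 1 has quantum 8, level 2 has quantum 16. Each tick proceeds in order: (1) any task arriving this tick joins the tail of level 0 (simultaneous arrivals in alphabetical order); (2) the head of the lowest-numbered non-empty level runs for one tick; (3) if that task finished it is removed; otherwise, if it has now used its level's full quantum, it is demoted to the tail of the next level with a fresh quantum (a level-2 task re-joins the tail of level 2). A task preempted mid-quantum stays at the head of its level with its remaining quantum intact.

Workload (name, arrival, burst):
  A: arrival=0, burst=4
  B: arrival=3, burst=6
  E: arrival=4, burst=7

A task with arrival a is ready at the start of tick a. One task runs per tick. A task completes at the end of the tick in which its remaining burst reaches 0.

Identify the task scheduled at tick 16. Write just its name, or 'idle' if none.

running at tick 16 = E

t=0: L0/L1/L2 = A/-/- → run A
t=1: L0/L1/L2 = A/-/- → run A
t=2: L0/L1/L2 = A/-/- → run A
t=3: L0/L1/L2 = AB/-/- → run A
t=4: L0/L1/L2 = BE/-/- → run B
t=5: L0/L1/L2 = BE/-/- → run B
t=6: L0/L1/L2 = BE/-/- → run B
t=7: L0/L1/L2 = BE/-/- → run B
t=8: L0/L1/L2 = E/B/- → run E
t=9: L0/L1/L2 = E/B/- → run E
t=10: L0/L1/L2 = E/B/- → run E
t=11: L0/L1/L2 = E/B/- → run E
t=12: L0/L1/L2 = -/BE/- → run B
t=13: L0/L1/L2 = -/BE/- → run B
t=14: L0/L1/L2 = -/E/- → run E
t=15: L0/L1/L2 = -/E/- → run E
t=16: L0/L1/L2 = -/E/- → run E
t=17: (idle)
t=18: (idle)
t=19: (idle)
t=20: (idle)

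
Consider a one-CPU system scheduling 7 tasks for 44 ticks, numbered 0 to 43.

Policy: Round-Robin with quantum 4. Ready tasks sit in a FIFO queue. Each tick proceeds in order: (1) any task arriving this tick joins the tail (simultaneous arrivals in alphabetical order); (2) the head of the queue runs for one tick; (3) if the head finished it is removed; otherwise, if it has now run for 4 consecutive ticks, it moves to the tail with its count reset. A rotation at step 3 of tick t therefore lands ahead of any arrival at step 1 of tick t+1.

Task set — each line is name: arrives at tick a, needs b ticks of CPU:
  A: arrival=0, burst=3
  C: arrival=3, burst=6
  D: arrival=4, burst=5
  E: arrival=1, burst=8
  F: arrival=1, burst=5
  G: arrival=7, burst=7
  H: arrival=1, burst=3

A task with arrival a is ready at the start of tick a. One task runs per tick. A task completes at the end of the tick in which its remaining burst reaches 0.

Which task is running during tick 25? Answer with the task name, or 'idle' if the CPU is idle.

t=0: queue=[A] q_used=0 → run A
t=1: queue=[A,E,F,H] q_used=1 → run A
t=2: queue=[A,E,F,H] q_used=2 → run A
t=3: queue=[E,F,H,C] q_used=0 → run E
t=4: queue=[E,F,H,C,D] q_used=1 → run E
t=5: queue=[E,F,H,C,D] q_used=2 → run E
t=6: queue=[E,F,H,C,D] q_used=3 → run E
t=7: queue=[F,H,C,D,E,G] q_used=0 → run F
t=8: queue=[F,H,C,D,E,G] q_used=1 → run F
t=9: queue=[F,H,C,D,E,G] q_used=2 → run F
t=10: queue=[F,H,C,D,E,G] q_used=3 → run F
t=11: queue=[H,C,D,E,G,F] q_used=0 → run H
t=12: queue=[H,C,D,E,G,F] q_used=1 → run H
t=13: queue=[H,C,D,E,G,F] q_used=2 → run H
t=14: queue=[C,D,E,G,F] q_used=0 → run C
t=15: queue=[C,D,E,G,F] q_used=1 → run C
t=16: queue=[C,D,E,G,F] q_used=2 → run C
t=17: queue=[C,D,E,G,F] q_used=3 → run C
t=18: queue=[D,E,G,F,C] q_used=0 → run D
t=19: queue=[D,E,G,F,C] q_used=1 → run D
t=20: queue=[D,E,G,F,C] q_used=2 → run D
t=21: queue=[D,E,G,F,C] q_used=3 → run D
t=22: queue=[E,G,F,C,D] q_used=0 → run E
t=23: queue=[E,G,F,C,D] q_used=1 → run E
t=24: queue=[E,G,F,C,D] q_used=2 → run E
t=25: queue=[E,G,F,C,D] q_used=3 → run E
t=26: queue=[G,F,C,D] q_used=0 → run G
t=27: queue=[G,F,C,D] q_used=1 → run G
t=28: queue=[G,F,C,D] q_used=2 → run G
t=29: queue=[G,F,C,D] q_used=3 → run G
t=30: queue=[F,C,D,G] q_used=0 → run F
t=31: queue=[C,D,G] q_used=0 → run C
t=32: queue=[C,D,G] q_used=1 → run C
t=33: queue=[D,G] q_used=0 → run D
t=34: queue=[G] q_used=0 → run G
t=35: queue=[G] q_used=1 → run G
t=36: queue=[G] q_used=2 → run G
t=37: (idle)
t=38: (idle)
t=39: (idle)
t=40: (idle)
t=41: (idle)
t=42: (idle)
t=43: (idle)

running at tick 25 = E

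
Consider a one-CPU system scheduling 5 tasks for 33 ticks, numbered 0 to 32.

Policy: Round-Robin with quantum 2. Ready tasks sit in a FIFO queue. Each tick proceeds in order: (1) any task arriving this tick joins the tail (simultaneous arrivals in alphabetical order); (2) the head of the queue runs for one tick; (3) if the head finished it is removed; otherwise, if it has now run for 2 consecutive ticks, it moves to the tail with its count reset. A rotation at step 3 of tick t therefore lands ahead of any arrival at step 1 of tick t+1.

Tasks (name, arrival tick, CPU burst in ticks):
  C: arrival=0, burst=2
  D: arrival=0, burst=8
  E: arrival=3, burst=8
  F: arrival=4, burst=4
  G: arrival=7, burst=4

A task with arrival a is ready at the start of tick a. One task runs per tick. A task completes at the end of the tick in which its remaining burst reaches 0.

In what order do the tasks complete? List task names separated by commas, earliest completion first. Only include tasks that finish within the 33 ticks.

completion order = C, F, G, D, E

t=0: queue=[C,D] q_used=0 → run C
t=1: queue=[C,D] q_used=1 → run C
t=2: queue=[D] q_used=0 → run D
t=3: queue=[D,E] q_used=1 → run D
t=4: queue=[E,D,F] q_used=0 → run E
t=5: queue=[E,D,F] q_used=1 → run E
t=6: queue=[D,F,E] q_used=0 → run D
t=7: queue=[D,F,E,G] q_used=1 → run D
t=8: queue=[F,E,G,D] q_used=0 → run F
t=9: queue=[F,E,G,D] q_used=1 → run F
t=10: queue=[E,G,D,F] q_used=0 → run E
t=11: queue=[E,G,D,F] q_used=1 → run E
t=12: queue=[G,D,F,E] q_used=0 → run G
t=13: queue=[G,D,F,E] q_used=1 → run G
t=14: queue=[D,F,E,G] q_used=0 → run D
t=15: queue=[D,F,E,G] q_used=1 → run D
t=16: queue=[F,E,G,D] q_used=0 → run F
t=17: queue=[F,E,G,D] q_used=1 → run F
t=18: queue=[E,G,D] q_used=0 → run E
t=19: queue=[E,G,D] q_used=1 → run E
t=20: queue=[G,D,E] q_used=0 → run G
t=21: queue=[G,D,E] q_used=1 → run G
t=22: queue=[D,E] q_used=0 → run D
t=23: queue=[D,E] q_used=1 → run D
t=24: queue=[E] q_used=0 → run E
t=25: queue=[E] q_used=1 → run E
t=26: (idle)
t=27: (idle)
t=28: (idle)
t=29: (idle)
t=30: (idle)
t=31: (idle)
t=32: (idle)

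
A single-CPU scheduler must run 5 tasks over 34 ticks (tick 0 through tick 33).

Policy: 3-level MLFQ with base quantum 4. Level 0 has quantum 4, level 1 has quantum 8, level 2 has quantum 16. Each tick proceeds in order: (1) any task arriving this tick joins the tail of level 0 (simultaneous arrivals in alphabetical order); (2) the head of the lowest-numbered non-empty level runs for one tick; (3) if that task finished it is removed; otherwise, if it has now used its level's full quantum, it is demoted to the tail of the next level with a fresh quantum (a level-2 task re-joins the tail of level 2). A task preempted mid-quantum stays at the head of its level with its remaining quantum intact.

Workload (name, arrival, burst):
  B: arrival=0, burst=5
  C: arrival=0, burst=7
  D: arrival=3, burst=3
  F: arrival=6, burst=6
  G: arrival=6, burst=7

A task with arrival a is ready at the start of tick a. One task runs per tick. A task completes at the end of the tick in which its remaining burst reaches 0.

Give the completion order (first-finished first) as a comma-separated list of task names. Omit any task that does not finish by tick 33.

completion order = D, B, C, F, G

t=0: L0/L1/L2 = BC/-/- → run B
t=1: L0/L1/L2 = BC/-/- → run B
t=2: L0/L1/L2 = BC/-/- → run B
t=3: L0/L1/L2 = BCD/-/- → run B
t=4: L0/L1/L2 = CD/B/- → run C
t=5: L0/L1/L2 = CD/B/- → run C
t=6: L0/L1/L2 = CDFG/B/- → run C
t=7: L0/L1/L2 = CDFG/B/- → run C
t=8: L0/L1/L2 = DFG/BC/- → run D
t=9: L0/L1/L2 = DFG/BC/- → run D
t=10: L0/L1/L2 = DFG/BC/- → run D
t=11: L0/L1/L2 = FG/BC/- → run F
t=12: L0/L1/L2 = FG/BC/- → run F
t=13: L0/L1/L2 = FG/BC/- → run F
t=14: L0/L1/L2 = FG/BC/- → run F
t=15: L0/L1/L2 = G/BCF/- → run G
t=16: L0/L1/L2 = G/BCF/- → run G
t=17: L0/L1/L2 = G/BCF/- → run G
t=18: L0/L1/L2 = G/BCF/- → run G
t=19: L0/L1/L2 = -/BCFG/- → run B
t=20: L0/L1/L2 = -/CFG/- → run C
t=21: L0/L1/L2 = -/CFG/- → run C
t=22: L0/L1/L2 = -/CFG/- → run C
t=23: L0/L1/L2 = -/FG/- → run F
t=24: L0/L1/L2 = -/FG/- → run F
t=25: L0/L1/L2 = -/G/- → run G
t=26: L0/L1/L2 = -/G/- → run G
t=27: L0/L1/L2 = -/G/- → run G
t=28: (idle)
t=29: (idle)
t=30: (idle)
t=31: (idle)
t=32: (idle)
t=33: (idle)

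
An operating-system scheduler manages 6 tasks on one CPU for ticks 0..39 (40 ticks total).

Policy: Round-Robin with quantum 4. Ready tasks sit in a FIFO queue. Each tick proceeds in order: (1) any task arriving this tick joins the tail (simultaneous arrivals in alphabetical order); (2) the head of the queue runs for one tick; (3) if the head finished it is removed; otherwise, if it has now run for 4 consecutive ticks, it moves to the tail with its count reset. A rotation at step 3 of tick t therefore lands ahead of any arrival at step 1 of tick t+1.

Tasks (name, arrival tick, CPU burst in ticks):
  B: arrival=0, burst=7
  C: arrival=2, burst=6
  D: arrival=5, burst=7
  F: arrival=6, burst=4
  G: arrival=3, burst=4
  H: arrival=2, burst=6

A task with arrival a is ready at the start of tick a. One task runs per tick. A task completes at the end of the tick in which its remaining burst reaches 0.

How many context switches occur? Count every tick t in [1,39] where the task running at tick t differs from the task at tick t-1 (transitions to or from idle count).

t=0: queue=[B] q_used=0 → run B
t=1: queue=[B] q_used=1 → run B
t=2: queue=[B,C,H] q_used=2 → run B
t=3: queue=[B,C,H,G] q_used=3 → run B
t=4: queue=[C,H,G,B] q_used=0 → run C
t=5: queue=[C,H,G,B,D] q_used=1 → run C
t=6: queue=[C,H,G,B,D,F] q_used=2 → run C
t=7: queue=[C,H,G,B,D,F] q_used=3 → run C
t=8: queue=[H,G,B,D,F,C] q_used=0 → run H
t=9: queue=[H,G,B,D,F,C] q_used=1 → run H
t=10: queue=[H,G,B,D,F,C] q_used=2 → run H
t=11: queue=[H,G,B,D,F,C] q_used=3 → run H
t=12: queue=[G,B,D,F,C,H] q_used=0 → run G
t=13: queue=[G,B,D,F,C,H] q_used=1 → run G
t=14: queue=[G,B,D,F,C,H] q_used=2 → run G
t=15: queue=[G,B,D,F,C,H] q_used=3 → run G
t=16: queue=[B,D,F,C,H] q_used=0 → run B
t=17: queue=[B,D,F,C,H] q_used=1 → run B
t=18: queue=[B,D,F,C,H] q_used=2 → run B
t=19: queue=[D,F,C,H] q_used=0 → run D
t=20: queue=[D,F,C,H] q_used=1 → run D
t=21: queue=[D,F,C,H] q_used=2 → run D
t=22: queue=[D,F,C,H] q_used=3 → run D
t=23: queue=[F,C,H,D] q_used=0 → run F
t=24: queue=[F,C,H,D] q_used=1 → run F
t=25: queue=[F,C,H,D] q_used=2 → run F
t=26: queue=[F,C,H,D] q_used=3 → run F
t=27: queue=[C,H,D] q_used=0 → run C
t=28: queue=[C,H,D] q_used=1 → run C
t=29: queue=[H,D] q_used=0 → run H
t=30: queue=[H,D] q_used=1 → run H
t=31: queue=[D] q_used=0 → run D
t=32: queue=[D] q_used=1 → run D
t=33: queue=[D] q_used=2 → run D
t=34: (idle)
t=35: (idle)
t=36: (idle)
t=37: (idle)
t=38: (idle)
t=39: (idle)

context switches = 10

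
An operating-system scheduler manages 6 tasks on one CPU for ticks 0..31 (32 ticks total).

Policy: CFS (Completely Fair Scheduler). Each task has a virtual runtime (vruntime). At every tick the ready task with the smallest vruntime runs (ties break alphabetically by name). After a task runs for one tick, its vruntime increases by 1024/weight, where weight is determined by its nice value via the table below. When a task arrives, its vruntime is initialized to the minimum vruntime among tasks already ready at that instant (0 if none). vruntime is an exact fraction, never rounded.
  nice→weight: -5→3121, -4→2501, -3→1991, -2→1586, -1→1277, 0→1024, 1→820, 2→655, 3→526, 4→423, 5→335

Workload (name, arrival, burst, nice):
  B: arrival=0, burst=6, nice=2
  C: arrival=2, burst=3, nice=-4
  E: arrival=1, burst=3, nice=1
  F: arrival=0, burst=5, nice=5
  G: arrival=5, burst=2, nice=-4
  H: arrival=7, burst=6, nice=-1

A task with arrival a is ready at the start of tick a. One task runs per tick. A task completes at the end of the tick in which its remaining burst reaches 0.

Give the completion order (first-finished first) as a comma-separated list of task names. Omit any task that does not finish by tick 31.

completion order = C, G, E, H, B, F

t=0: vr[B=0 F=0] → run B
t=1: vr[B=1024/655 E=0 F=0] → run E
t=2: vr[B=1024/655 C=0 E=256/205 F=0] → run C
t=3: vr[B=1024/655 C=1024/2501 E=256/205 F=0] → run F
t=4: vr[B=1024/655 C=1024/2501 E=256/205 F=1024/335] → run C
t=5: vr[B=1024/655 C=2048/2501 E=256/205 F=1024/335 G=2048/2501] → run C
t=6: vr[B=1024/655 E=256/205 F=1024/335 G=2048/2501] → run G
t=7: vr[B=1024/655 E=256/205 F=1024/335 G=3072/2501 H=3072/2501] → run G
t=8: vr[B=1024/655 E=256/205 F=1024/335 H=3072/2501] → run H
t=9: vr[B=1024/655 E=256/205 F=1024/335 H=6483968/3193777] → run E
t=10: vr[B=1024/655 E=512/205 F=1024/335 H=6483968/3193777] → run B
t=11: vr[B=2048/655 E=512/205 F=1024/335 H=6483968/3193777] → run H
t=12: vr[B=2048/655 E=512/205 F=1024/335 H=9044992/3193777] → run E
t=13: vr[B=2048/655 F=1024/335 H=9044992/3193777] → run H
t=14: vr[B=2048/655 F=1024/335 H=11606016/3193777] → run F
t=15: vr[B=2048/655 F=2048/335 H=11606016/3193777] → run B
t=16: vr[B=3072/655 F=2048/335 H=11606016/3193777] → run H
t=17: vr[B=3072/655 F=2048/335 H=14167040/3193777] → run H
t=18: vr[B=3072/655 F=2048/335 H=16728064/3193777] → run B
t=19: vr[B=4096/655 F=2048/335 H=16728064/3193777] → run H
t=20: vr[B=4096/655 F=2048/335] → run F
t=21: vr[B=4096/655 F=3072/335] → run B
t=22: vr[B=1024/131 F=3072/335] → run B
t=23: vr[F=3072/335] → run F
t=24: vr[F=4096/335] → run F
t=25: (idle)
t=26: (idle)
t=27: (idle)
t=28: (idle)
t=29: (idle)
t=30: (idle)
t=31: (idle)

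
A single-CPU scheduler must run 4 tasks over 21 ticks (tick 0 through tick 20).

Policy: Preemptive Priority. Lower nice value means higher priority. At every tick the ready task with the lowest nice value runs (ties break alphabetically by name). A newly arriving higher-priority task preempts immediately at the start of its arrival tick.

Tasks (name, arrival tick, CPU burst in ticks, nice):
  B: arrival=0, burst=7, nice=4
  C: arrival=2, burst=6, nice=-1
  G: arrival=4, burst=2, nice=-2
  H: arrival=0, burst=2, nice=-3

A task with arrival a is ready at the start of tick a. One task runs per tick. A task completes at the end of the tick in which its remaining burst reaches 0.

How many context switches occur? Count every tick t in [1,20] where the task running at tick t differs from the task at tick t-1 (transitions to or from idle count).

context switches = 5

t=0: ready={B,H} → run H
t=1: ready={B,H} → run H
t=2: ready={B,C} → run C
t=3: ready={B,C} → run C
t=4: ready={B,C,G} → run G
t=5: ready={B,C,G} → run G
t=6: ready={B,C} → run C
t=7: ready={B,C} → run C
t=8: ready={B,C} → run C
t=9: ready={B,C} → run C
t=10: ready={B} → run B
t=11: ready={B} → run B
t=12: ready={B} → run B
t=13: ready={B} → run B
t=14: ready={B} → run B
t=15: ready={B} → run B
t=16: ready={B} → run B
t=17: (idle)
t=18: (idle)
t=19: (idle)
t=20: (idle)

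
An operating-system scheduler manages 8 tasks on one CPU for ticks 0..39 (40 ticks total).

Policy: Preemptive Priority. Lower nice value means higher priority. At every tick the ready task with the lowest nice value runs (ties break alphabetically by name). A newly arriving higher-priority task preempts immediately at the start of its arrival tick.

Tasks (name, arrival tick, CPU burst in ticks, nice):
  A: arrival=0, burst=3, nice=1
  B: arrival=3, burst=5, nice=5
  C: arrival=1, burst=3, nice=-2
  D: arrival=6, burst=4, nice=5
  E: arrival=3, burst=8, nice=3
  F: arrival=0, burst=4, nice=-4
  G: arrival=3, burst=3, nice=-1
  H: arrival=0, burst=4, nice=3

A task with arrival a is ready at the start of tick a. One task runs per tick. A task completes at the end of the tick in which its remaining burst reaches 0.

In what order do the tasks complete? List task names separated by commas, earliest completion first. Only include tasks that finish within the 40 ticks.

completion order = F, C, G, A, E, H, B, D

t=0: ready={A,F,H} → run F
t=1: ready={A,C,F,H} → run F
t=2: ready={A,C,F,H} → run F
t=3: ready={A,B,C,E,F,G,H} → run F
t=4: ready={A,B,C,E,G,H} → run C
t=5: ready={A,B,C,E,G,H} → run C
t=6: ready={A,B,C,D,E,G,H} → run C
t=7: ready={A,B,D,E,G,H} → run G
t=8: ready={A,B,D,E,G,H} → run G
t=9: ready={A,B,D,E,G,H} → run G
t=10: ready={A,B,D,E,H} → run A
t=11: ready={A,B,D,E,H} → run A
t=12: ready={A,B,D,E,H} → run A
t=13: ready={B,D,E,H} → run E
t=14: ready={B,D,E,H} → run E
t=15: ready={B,D,E,H} → run E
t=16: ready={B,D,E,H} → run E
t=17: ready={B,D,E,H} → run E
t=18: ready={B,D,E,H} → run E
t=19: ready={B,D,E,H} → run E
t=20: ready={B,D,E,H} → run E
t=21: ready={B,D,H} → run H
t=22: ready={B,D,H} → run H
t=23: ready={B,D,H} → run H
t=24: ready={B,D,H} → run H
t=25: ready={B,D} → run B
t=26: ready={B,D} → run B
t=27: ready={B,D} → run B
t=28: ready={B,D} → run B
t=29: ready={B,D} → run B
t=30: ready={D} → run D
t=31: ready={D} → run D
t=32: ready={D} → run D
t=33: ready={D} → run D
t=34: (idle)
t=35: (idle)
t=36: (idle)
t=37: (idle)
t=38: (idle)
t=39: (idle)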